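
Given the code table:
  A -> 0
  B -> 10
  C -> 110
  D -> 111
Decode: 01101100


Decoding:
0 -> A
110 -> C
110 -> C
0 -> A


Result: ACCA


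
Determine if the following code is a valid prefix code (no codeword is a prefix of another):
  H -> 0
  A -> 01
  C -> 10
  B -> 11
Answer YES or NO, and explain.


Checking each pair (does one codeword prefix another?):
  H='0' vs A='01': prefix -- VIOLATION

NO -- this is NOT a valid prefix code. H (0) is a prefix of A (01).


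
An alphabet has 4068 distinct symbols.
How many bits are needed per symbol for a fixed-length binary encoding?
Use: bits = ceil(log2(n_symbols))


log2(4068) = 11.9901
Bracket: 2^11 = 2048 < 4068 <= 2^12 = 4096
So ceil(log2(4068)) = 12

bits = ceil(log2(4068)) = ceil(11.9901) = 12 bits


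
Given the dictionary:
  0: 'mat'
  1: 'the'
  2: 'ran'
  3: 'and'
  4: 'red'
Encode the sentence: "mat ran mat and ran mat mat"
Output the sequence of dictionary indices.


Look up each word in the dictionary:
  'mat' -> 0
  'ran' -> 2
  'mat' -> 0
  'and' -> 3
  'ran' -> 2
  'mat' -> 0
  'mat' -> 0

Encoded: [0, 2, 0, 3, 2, 0, 0]


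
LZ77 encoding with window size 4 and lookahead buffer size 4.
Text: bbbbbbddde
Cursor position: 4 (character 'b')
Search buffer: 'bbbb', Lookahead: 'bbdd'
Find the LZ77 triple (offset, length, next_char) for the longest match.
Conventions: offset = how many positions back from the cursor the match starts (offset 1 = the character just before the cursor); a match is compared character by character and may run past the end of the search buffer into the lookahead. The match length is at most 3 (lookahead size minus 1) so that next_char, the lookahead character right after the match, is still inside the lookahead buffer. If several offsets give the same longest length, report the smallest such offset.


Try each offset into the search buffer:
  offset=1 (pos 3, char 'b'): match length 2
  offset=2 (pos 2, char 'b'): match length 2
  offset=3 (pos 1, char 'b'): match length 2
  offset=4 (pos 0, char 'b'): match length 2
Longest match has length 2, found at offsets 1, 2, 3, 4; take the smallest, offset 1.
next_char = character at position 4 + 2 = 6 -> 'd'

Best match: offset=1, length=2 (matching 'bb' starting at position 3)
LZ77 triple: (1, 2, 'd')


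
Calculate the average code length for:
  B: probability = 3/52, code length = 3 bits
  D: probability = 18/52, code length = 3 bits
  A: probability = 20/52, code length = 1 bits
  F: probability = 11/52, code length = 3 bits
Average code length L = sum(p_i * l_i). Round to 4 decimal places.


Weighted contributions p_i * l_i:
  B: (3/52) * 3 = 9/52
  D: (18/52) * 3 = 54/52
  A: (20/52) * 1 = 20/52
  F: (11/52) * 3 = 33/52
Sum = (9 + 54 + 20 + 33)/52 = 116/52

L = 116/52 = 2.2308 bits/symbol


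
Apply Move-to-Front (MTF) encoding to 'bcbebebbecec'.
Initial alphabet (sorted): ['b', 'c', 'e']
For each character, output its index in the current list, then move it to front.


MTF encoding:
'b': index 0 in ['b', 'c', 'e'] -> ['b', 'c', 'e']
'c': index 1 in ['b', 'c', 'e'] -> ['c', 'b', 'e']
'b': index 1 in ['c', 'b', 'e'] -> ['b', 'c', 'e']
'e': index 2 in ['b', 'c', 'e'] -> ['e', 'b', 'c']
'b': index 1 in ['e', 'b', 'c'] -> ['b', 'e', 'c']
'e': index 1 in ['b', 'e', 'c'] -> ['e', 'b', 'c']
'b': index 1 in ['e', 'b', 'c'] -> ['b', 'e', 'c']
'b': index 0 in ['b', 'e', 'c'] -> ['b', 'e', 'c']
'e': index 1 in ['b', 'e', 'c'] -> ['e', 'b', 'c']
'c': index 2 in ['e', 'b', 'c'] -> ['c', 'e', 'b']
'e': index 1 in ['c', 'e', 'b'] -> ['e', 'c', 'b']
'c': index 1 in ['e', 'c', 'b'] -> ['c', 'e', 'b']


Output: [0, 1, 1, 2, 1, 1, 1, 0, 1, 2, 1, 1]


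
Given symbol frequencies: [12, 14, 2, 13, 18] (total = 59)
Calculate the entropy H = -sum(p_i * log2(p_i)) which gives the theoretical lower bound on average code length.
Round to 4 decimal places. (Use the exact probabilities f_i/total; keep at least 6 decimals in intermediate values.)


Per-symbol terms -p_i * log2(p_i) with p_i = f_i/59:
  p = 12/59 = 0.203390: log2(p) = -2.297681, -p*log2(p) = 0.467325
  p = 14/59 = 0.237288: log2(p) = -2.075288, -p*log2(p) = 0.492441
  p = 2/59 = 0.033898: log2(p) = -4.882643, -p*log2(p) = 0.165513
  p = 13/59 = 0.220339: log2(p) = -2.182203, -p*log2(p) = 0.480824
  p = 18/59 = 0.305085: log2(p) = -1.712718, -p*log2(p) = 0.522524
H = 0.467325 + 0.492441 + 0.165513 + 0.480824 + 0.522524 = 2.128627

H = 2.1286 bits/symbol


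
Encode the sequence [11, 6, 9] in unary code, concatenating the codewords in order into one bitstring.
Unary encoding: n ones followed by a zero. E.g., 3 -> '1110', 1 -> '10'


Encode each number as n ones followed by a terminating 0:
  11 -> 111111111110 (12 bits)
  6 -> 1111110 (7 bits)
  9 -> 1111111110 (10 bits)
Total length = 12 + 7 + 10 = 29 bits.

Unary([11, 6, 9]) = 11111111111011111101111111110 (29 bits)


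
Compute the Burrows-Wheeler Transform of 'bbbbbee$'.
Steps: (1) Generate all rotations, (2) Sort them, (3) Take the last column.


Rotations (sorted):
  0: $bbbbbee -> last char: e
  1: bbbbbee$ -> last char: $
  2: bbbbee$b -> last char: b
  3: bbbee$bb -> last char: b
  4: bbee$bbb -> last char: b
  5: bee$bbbb -> last char: b
  6: e$bbbbbe -> last char: e
  7: ee$bbbbb -> last char: b


BWT = e$bbbbeb


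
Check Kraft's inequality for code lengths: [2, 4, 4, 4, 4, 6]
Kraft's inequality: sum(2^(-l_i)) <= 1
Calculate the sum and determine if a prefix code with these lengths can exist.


Sum = 2^(-2) + 2^(-4) + 2^(-4) + 2^(-4) + 2^(-4) + 2^(-6)
    = 0.25 + 0.0625 + 0.0625 + 0.0625 + 0.0625 + 0.015625
    = 33/64 = 0.515625
Since 0.515625 <= 1, Kraft's inequality IS satisfied.
A prefix code with these lengths CAN exist.

Kraft sum = 0.515625. Satisfied.


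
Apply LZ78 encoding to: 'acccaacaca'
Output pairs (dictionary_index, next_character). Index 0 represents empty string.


LZ78 encoding steps:
Dictionary: {0: ''}
Step 1: w='' (idx 0), next='a' -> output (0, 'a'), add 'a' as idx 1
Step 2: w='' (idx 0), next='c' -> output (0, 'c'), add 'c' as idx 2
Step 3: w='c' (idx 2), next='c' -> output (2, 'c'), add 'cc' as idx 3
Step 4: w='a' (idx 1), next='a' -> output (1, 'a'), add 'aa' as idx 4
Step 5: w='c' (idx 2), next='a' -> output (2, 'a'), add 'ca' as idx 5
Step 6: w='ca' (idx 5), end of input -> output (5, '')


Encoded: [(0, 'a'), (0, 'c'), (2, 'c'), (1, 'a'), (2, 'a'), (5, '')]


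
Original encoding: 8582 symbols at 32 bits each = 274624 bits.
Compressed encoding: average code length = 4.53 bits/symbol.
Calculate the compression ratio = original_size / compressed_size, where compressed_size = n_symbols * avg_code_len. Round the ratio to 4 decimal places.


original_size = n_symbols * orig_bits = 8582 * 32 = 274624 bits
compressed_size = n_symbols * avg_code_len = 8582 * 4.53 = 38876.46 bits
ratio = original_size / compressed_size = 274624 / 38876.46 = 7.064

Compression ratio = 7.064


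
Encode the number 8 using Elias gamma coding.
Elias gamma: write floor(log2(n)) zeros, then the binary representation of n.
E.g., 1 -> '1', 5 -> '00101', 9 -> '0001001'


num_bits = floor(log2(8)) + 1 = 4
leading_zeros = num_bits - 1 = 3
binary(8) = 1000

Elias gamma(8) = '000' + '1000' = 0001000 (7 bits)


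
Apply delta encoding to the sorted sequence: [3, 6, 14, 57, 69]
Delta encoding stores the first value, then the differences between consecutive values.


First value: 3
Deltas:
  6 - 3 = 3
  14 - 6 = 8
  57 - 14 = 43
  69 - 57 = 12


Delta encoded: [3, 3, 8, 43, 12]


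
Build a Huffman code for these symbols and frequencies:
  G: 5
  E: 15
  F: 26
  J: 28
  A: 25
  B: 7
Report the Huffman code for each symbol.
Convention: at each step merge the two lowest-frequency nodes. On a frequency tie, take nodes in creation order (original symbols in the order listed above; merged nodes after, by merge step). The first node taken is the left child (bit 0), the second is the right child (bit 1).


Huffman tree construction:
Step 1: Merge G(5) + B(7) = 12
Step 2: Merge (G+B)(12) + E(15) = 27
Step 3: Merge A(25) + F(26) = 51
Step 4: Merge ((G+B)+E)(27) + J(28) = 55
Step 5: Merge (A+F)(51) + (((G+B)+E)+J)(55) = 106
Read each symbol's code off the tree from the root (left child = 0, right child = 1).

Codes:
  G: 1000 (length 4)
  E: 101 (length 3)
  F: 01 (length 2)
  J: 11 (length 2)
  A: 00 (length 2)
  B: 1001 (length 4)
Average code length: 251/106 = 2.3679 bits/symbol


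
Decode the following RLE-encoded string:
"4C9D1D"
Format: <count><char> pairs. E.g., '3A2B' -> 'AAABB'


Expanding each <count><char> pair:
  4C -> 'CCCC'
  9D -> 'DDDDDDDDD'
  1D -> 'D'

Decoded = CCCCDDDDDDDDDD


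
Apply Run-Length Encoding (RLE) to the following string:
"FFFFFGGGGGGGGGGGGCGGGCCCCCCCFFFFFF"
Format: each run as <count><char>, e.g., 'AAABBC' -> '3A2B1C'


Scanning runs left to right:
  i=0: run of 'F' x 5 -> '5F'
  i=5: run of 'G' x 12 -> '12G'
  i=17: run of 'C' x 1 -> '1C'
  i=18: run of 'G' x 3 -> '3G'
  i=21: run of 'C' x 7 -> '7C'
  i=28: run of 'F' x 6 -> '6F'

RLE = 5F12G1C3G7C6F


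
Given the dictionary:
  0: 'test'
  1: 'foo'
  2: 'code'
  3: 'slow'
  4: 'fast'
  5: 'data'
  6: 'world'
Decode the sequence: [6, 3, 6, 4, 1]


Look up each index in the dictionary:
  6 -> 'world'
  3 -> 'slow'
  6 -> 'world'
  4 -> 'fast'
  1 -> 'foo'

Decoded: "world slow world fast foo"


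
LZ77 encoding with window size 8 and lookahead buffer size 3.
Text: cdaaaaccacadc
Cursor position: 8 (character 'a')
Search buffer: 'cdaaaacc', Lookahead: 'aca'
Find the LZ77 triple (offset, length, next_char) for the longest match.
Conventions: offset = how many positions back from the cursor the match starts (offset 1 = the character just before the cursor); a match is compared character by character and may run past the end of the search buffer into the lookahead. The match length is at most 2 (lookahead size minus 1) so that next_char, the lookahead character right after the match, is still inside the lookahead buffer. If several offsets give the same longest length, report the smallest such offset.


Try each offset into the search buffer:
  offset=1 (pos 7, char 'c'): match length 0
  offset=2 (pos 6, char 'c'): match length 0
  offset=3 (pos 5, char 'a'): match length 2
  offset=4 (pos 4, char 'a'): match length 1
  offset=5 (pos 3, char 'a'): match length 1
  offset=6 (pos 2, char 'a'): match length 1
  offset=7 (pos 1, char 'd'): match length 0
  offset=8 (pos 0, char 'c'): match length 0
Longest match has length 2 at offset 3.
next_char = character at position 8 + 2 = 10 -> 'a'

Best match: offset=3, length=2 (matching 'ac' starting at position 5)
LZ77 triple: (3, 2, 'a')


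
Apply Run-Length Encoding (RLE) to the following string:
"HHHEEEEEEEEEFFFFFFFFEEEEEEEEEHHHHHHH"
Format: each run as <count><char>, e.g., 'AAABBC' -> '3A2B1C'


Scanning runs left to right:
  i=0: run of 'H' x 3 -> '3H'
  i=3: run of 'E' x 9 -> '9E'
  i=12: run of 'F' x 8 -> '8F'
  i=20: run of 'E' x 9 -> '9E'
  i=29: run of 'H' x 7 -> '7H'

RLE = 3H9E8F9E7H


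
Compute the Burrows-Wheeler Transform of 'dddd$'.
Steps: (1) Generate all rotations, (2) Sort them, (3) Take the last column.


Rotations (sorted):
  0: $dddd -> last char: d
  1: d$ddd -> last char: d
  2: dd$dd -> last char: d
  3: ddd$d -> last char: d
  4: dddd$ -> last char: $


BWT = dddd$


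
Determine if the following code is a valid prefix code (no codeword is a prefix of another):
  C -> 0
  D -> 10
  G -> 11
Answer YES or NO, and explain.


Checking each pair (does one codeword prefix another?):
  C='0' vs D='10': no prefix
  C='0' vs G='11': no prefix
  D='10' vs C='0': no prefix
  D='10' vs G='11': no prefix
  G='11' vs C='0': no prefix
  G='11' vs D='10': no prefix
No violation found over all pairs.

YES -- this is a valid prefix code. No codeword is a prefix of any other codeword.


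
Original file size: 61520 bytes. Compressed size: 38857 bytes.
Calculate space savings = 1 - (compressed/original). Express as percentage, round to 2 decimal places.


ratio = compressed/original = 38857/61520 = 0.631616
savings = 1 - ratio = 1 - 0.631616 = 0.368384
as a percentage: 0.368384 * 100 = 36.84%

Space savings = 1 - 38857/61520 = 36.84%


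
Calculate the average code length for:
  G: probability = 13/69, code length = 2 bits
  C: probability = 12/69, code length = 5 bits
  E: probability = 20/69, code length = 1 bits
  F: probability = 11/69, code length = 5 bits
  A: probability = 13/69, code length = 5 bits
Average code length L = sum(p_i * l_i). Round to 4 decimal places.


Weighted contributions p_i * l_i:
  G: (13/69) * 2 = 26/69
  C: (12/69) * 5 = 60/69
  E: (20/69) * 1 = 20/69
  F: (11/69) * 5 = 55/69
  A: (13/69) * 5 = 65/69
Sum = (26 + 60 + 20 + 55 + 65)/69 = 226/69

L = 226/69 = 3.2754 bits/symbol


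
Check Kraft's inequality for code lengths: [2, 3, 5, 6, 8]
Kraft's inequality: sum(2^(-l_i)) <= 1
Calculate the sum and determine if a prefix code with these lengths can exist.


Sum = 2^(-2) + 2^(-3) + 2^(-5) + 2^(-6) + 2^(-8)
    = 0.25 + 0.125 + 0.03125 + 0.015625 + 0.00390625
    = 109/256 = 0.42578125
Since 0.42578125 <= 1, Kraft's inequality IS satisfied.
A prefix code with these lengths CAN exist.

Kraft sum = 0.42578125. Satisfied.


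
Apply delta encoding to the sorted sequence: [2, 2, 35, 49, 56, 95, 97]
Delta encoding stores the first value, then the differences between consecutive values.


First value: 2
Deltas:
  2 - 2 = 0
  35 - 2 = 33
  49 - 35 = 14
  56 - 49 = 7
  95 - 56 = 39
  97 - 95 = 2


Delta encoded: [2, 0, 33, 14, 7, 39, 2]


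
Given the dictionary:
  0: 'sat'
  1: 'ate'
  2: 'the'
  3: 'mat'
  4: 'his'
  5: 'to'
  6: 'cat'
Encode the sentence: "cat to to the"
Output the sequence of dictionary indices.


Look up each word in the dictionary:
  'cat' -> 6
  'to' -> 5
  'to' -> 5
  'the' -> 2

Encoded: [6, 5, 5, 2]


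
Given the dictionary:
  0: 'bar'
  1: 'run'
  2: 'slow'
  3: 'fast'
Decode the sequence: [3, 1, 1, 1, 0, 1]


Look up each index in the dictionary:
  3 -> 'fast'
  1 -> 'run'
  1 -> 'run'
  1 -> 'run'
  0 -> 'bar'
  1 -> 'run'

Decoded: "fast run run run bar run"


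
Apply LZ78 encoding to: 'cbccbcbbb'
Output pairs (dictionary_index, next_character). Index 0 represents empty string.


LZ78 encoding steps:
Dictionary: {0: ''}
Step 1: w='' (idx 0), next='c' -> output (0, 'c'), add 'c' as idx 1
Step 2: w='' (idx 0), next='b' -> output (0, 'b'), add 'b' as idx 2
Step 3: w='c' (idx 1), next='c' -> output (1, 'c'), add 'cc' as idx 3
Step 4: w='b' (idx 2), next='c' -> output (2, 'c'), add 'bc' as idx 4
Step 5: w='b' (idx 2), next='b' -> output (2, 'b'), add 'bb' as idx 5
Step 6: w='b' (idx 2), end of input -> output (2, '')


Encoded: [(0, 'c'), (0, 'b'), (1, 'c'), (2, 'c'), (2, 'b'), (2, '')]


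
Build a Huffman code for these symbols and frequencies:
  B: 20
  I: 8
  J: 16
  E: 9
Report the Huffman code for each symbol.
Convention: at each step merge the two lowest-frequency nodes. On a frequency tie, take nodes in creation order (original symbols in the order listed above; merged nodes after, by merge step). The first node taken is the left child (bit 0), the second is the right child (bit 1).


Huffman tree construction:
Step 1: Merge I(8) + E(9) = 17
Step 2: Merge J(16) + (I+E)(17) = 33
Step 3: Merge B(20) + (J+(I+E))(33) = 53
Read each symbol's code off the tree from the root (left child = 0, right child = 1).

Codes:
  B: 0 (length 1)
  I: 110 (length 3)
  J: 10 (length 2)
  E: 111 (length 3)
Average code length: 103/53 = 1.9434 bits/symbol


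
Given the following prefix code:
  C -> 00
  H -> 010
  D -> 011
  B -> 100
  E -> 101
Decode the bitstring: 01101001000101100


Decoding step by step:
Bits 011 -> D
Bits 010 -> H
Bits 010 -> H
Bits 00 -> C
Bits 101 -> E
Bits 100 -> B


Decoded message: DHHCEB


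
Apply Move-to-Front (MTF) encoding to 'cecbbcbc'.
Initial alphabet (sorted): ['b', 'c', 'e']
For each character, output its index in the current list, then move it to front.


MTF encoding:
'c': index 1 in ['b', 'c', 'e'] -> ['c', 'b', 'e']
'e': index 2 in ['c', 'b', 'e'] -> ['e', 'c', 'b']
'c': index 1 in ['e', 'c', 'b'] -> ['c', 'e', 'b']
'b': index 2 in ['c', 'e', 'b'] -> ['b', 'c', 'e']
'b': index 0 in ['b', 'c', 'e'] -> ['b', 'c', 'e']
'c': index 1 in ['b', 'c', 'e'] -> ['c', 'b', 'e']
'b': index 1 in ['c', 'b', 'e'] -> ['b', 'c', 'e']
'c': index 1 in ['b', 'c', 'e'] -> ['c', 'b', 'e']


Output: [1, 2, 1, 2, 0, 1, 1, 1]


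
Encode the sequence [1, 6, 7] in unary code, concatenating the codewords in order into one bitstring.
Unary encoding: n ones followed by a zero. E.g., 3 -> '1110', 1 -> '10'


Encode each number as n ones followed by a terminating 0:
  1 -> 10 (2 bits)
  6 -> 1111110 (7 bits)
  7 -> 11111110 (8 bits)
Total length = 2 + 7 + 8 = 17 bits.

Unary([1, 6, 7]) = 10111111011111110 (17 bits)


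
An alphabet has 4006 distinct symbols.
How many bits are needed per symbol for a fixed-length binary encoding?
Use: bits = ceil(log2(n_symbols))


log2(4006) = 11.9679
Bracket: 2^11 = 2048 < 4006 <= 2^12 = 4096
So ceil(log2(4006)) = 12

bits = ceil(log2(4006)) = ceil(11.9679) = 12 bits


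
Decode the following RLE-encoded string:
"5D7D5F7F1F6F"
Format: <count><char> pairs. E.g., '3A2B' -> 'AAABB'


Expanding each <count><char> pair:
  5D -> 'DDDDD'
  7D -> 'DDDDDDD'
  5F -> 'FFFFF'
  7F -> 'FFFFFFF'
  1F -> 'F'
  6F -> 'FFFFFF'

Decoded = DDDDDDDDDDDDFFFFFFFFFFFFFFFFFFF


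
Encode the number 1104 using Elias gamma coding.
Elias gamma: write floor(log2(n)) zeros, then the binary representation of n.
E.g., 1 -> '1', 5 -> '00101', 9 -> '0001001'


num_bits = floor(log2(1104)) + 1 = 11
leading_zeros = num_bits - 1 = 10
binary(1104) = 10001010000

Elias gamma(1104) = '0000000000' + '10001010000' = 000000000010001010000 (21 bits)


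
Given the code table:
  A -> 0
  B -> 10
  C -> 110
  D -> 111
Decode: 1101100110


Decoding:
110 -> C
110 -> C
0 -> A
110 -> C


Result: CCAC


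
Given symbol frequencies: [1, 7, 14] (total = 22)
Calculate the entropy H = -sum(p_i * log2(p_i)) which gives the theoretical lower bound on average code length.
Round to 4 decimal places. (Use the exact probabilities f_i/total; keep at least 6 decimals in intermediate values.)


Per-symbol terms -p_i * log2(p_i) with p_i = f_i/22:
  p = 1/22 = 0.045455: log2(p) = -4.459432, -p*log2(p) = 0.202701
  p = 7/22 = 0.318182: log2(p) = -1.652077, -p*log2(p) = 0.525661
  p = 14/22 = 0.636364: log2(p) = -0.652077, -p*log2(p) = 0.414958
H = 0.202701 + 0.525661 + 0.414958 = 1.143320

H = 1.1433 bits/symbol


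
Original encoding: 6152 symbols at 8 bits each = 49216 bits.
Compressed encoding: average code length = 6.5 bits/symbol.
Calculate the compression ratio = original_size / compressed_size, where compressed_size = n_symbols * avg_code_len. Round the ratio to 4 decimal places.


original_size = n_symbols * orig_bits = 6152 * 8 = 49216 bits
compressed_size = n_symbols * avg_code_len = 6152 * 6.5 = 39988.0 bits
ratio = original_size / compressed_size = 49216 / 39988.0 = 1.2308

Compression ratio = 1.2308


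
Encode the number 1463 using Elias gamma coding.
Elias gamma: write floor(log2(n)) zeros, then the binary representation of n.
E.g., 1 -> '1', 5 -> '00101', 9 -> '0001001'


num_bits = floor(log2(1463)) + 1 = 11
leading_zeros = num_bits - 1 = 10
binary(1463) = 10110110111

Elias gamma(1463) = '0000000000' + '10110110111' = 000000000010110110111 (21 bits)


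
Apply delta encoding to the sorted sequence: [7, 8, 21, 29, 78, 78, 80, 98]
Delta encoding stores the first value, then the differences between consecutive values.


First value: 7
Deltas:
  8 - 7 = 1
  21 - 8 = 13
  29 - 21 = 8
  78 - 29 = 49
  78 - 78 = 0
  80 - 78 = 2
  98 - 80 = 18


Delta encoded: [7, 1, 13, 8, 49, 0, 2, 18]


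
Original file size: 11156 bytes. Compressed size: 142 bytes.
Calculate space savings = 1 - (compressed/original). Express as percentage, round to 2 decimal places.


ratio = compressed/original = 142/11156 = 0.012729
savings = 1 - ratio = 1 - 0.012729 = 0.987271
as a percentage: 0.987271 * 100 = 98.73%

Space savings = 1 - 142/11156 = 98.73%


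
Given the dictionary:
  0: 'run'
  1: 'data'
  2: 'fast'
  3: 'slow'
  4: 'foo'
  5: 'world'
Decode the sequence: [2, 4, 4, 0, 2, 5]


Look up each index in the dictionary:
  2 -> 'fast'
  4 -> 'foo'
  4 -> 'foo'
  0 -> 'run'
  2 -> 'fast'
  5 -> 'world'

Decoded: "fast foo foo run fast world"


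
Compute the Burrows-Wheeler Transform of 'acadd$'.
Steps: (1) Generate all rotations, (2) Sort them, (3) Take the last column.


Rotations (sorted):
  0: $acadd -> last char: d
  1: acadd$ -> last char: $
  2: add$ac -> last char: c
  3: cadd$a -> last char: a
  4: d$acad -> last char: d
  5: dd$aca -> last char: a


BWT = d$cada


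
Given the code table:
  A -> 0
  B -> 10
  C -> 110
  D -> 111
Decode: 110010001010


Decoding:
110 -> C
0 -> A
10 -> B
0 -> A
0 -> A
10 -> B
10 -> B


Result: CABAABB


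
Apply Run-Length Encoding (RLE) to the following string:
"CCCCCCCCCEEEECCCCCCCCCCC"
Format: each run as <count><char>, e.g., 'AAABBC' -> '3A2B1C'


Scanning runs left to right:
  i=0: run of 'C' x 9 -> '9C'
  i=9: run of 'E' x 4 -> '4E'
  i=13: run of 'C' x 11 -> '11C'

RLE = 9C4E11C


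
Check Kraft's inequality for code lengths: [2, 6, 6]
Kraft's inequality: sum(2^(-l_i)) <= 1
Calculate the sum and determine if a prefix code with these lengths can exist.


Sum = 2^(-2) + 2^(-6) + 2^(-6)
    = 0.25 + 0.015625 + 0.015625
    = 18/64 = 0.28125
Since 0.28125 <= 1, Kraft's inequality IS satisfied.
A prefix code with these lengths CAN exist.

Kraft sum = 0.28125. Satisfied.


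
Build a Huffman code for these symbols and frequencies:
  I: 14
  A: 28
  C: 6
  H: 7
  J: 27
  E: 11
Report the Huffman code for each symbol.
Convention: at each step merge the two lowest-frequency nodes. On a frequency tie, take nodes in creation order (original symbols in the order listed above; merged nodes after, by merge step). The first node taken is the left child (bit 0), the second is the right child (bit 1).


Huffman tree construction:
Step 1: Merge C(6) + H(7) = 13
Step 2: Merge E(11) + (C+H)(13) = 24
Step 3: Merge I(14) + (E+(C+H))(24) = 38
Step 4: Merge J(27) + A(28) = 55
Step 5: Merge (I+(E+(C+H)))(38) + (J+A)(55) = 93
Read each symbol's code off the tree from the root (left child = 0, right child = 1).

Codes:
  I: 00 (length 2)
  A: 11 (length 2)
  C: 0110 (length 4)
  H: 0111 (length 4)
  J: 10 (length 2)
  E: 010 (length 3)
Average code length: 223/93 = 2.3978 bits/symbol


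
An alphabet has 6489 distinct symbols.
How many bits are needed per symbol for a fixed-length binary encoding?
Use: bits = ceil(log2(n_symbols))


log2(6489) = 12.6638
Bracket: 2^12 = 4096 < 6489 <= 2^13 = 8192
So ceil(log2(6489)) = 13

bits = ceil(log2(6489)) = ceil(12.6638) = 13 bits


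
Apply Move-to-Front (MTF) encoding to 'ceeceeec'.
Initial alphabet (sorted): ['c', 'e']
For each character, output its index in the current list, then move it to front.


MTF encoding:
'c': index 0 in ['c', 'e'] -> ['c', 'e']
'e': index 1 in ['c', 'e'] -> ['e', 'c']
'e': index 0 in ['e', 'c'] -> ['e', 'c']
'c': index 1 in ['e', 'c'] -> ['c', 'e']
'e': index 1 in ['c', 'e'] -> ['e', 'c']
'e': index 0 in ['e', 'c'] -> ['e', 'c']
'e': index 0 in ['e', 'c'] -> ['e', 'c']
'c': index 1 in ['e', 'c'] -> ['c', 'e']


Output: [0, 1, 0, 1, 1, 0, 0, 1]


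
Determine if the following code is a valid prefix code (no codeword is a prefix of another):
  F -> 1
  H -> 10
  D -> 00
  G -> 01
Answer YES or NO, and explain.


Checking each pair (does one codeword prefix another?):
  F='1' vs H='10': prefix -- VIOLATION

NO -- this is NOT a valid prefix code. F (1) is a prefix of H (10).


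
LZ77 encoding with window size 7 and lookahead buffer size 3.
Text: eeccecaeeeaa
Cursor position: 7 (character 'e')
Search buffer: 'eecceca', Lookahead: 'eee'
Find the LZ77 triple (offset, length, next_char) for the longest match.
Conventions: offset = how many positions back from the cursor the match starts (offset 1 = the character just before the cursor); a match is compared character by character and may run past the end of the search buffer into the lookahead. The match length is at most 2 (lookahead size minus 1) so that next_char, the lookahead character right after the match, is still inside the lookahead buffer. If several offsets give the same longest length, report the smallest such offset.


Try each offset into the search buffer:
  offset=1 (pos 6, char 'a'): match length 0
  offset=2 (pos 5, char 'c'): match length 0
  offset=3 (pos 4, char 'e'): match length 1
  offset=4 (pos 3, char 'c'): match length 0
  offset=5 (pos 2, char 'c'): match length 0
  offset=6 (pos 1, char 'e'): match length 1
  offset=7 (pos 0, char 'e'): match length 2
Longest match has length 2 at offset 7.
next_char = character at position 7 + 2 = 9 -> 'e'

Best match: offset=7, length=2 (matching 'ee' starting at position 0)
LZ77 triple: (7, 2, 'e')


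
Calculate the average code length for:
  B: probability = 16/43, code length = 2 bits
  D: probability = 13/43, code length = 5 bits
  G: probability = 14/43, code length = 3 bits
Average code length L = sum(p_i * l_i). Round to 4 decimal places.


Weighted contributions p_i * l_i:
  B: (16/43) * 2 = 32/43
  D: (13/43) * 5 = 65/43
  G: (14/43) * 3 = 42/43
Sum = (32 + 65 + 42)/43 = 139/43

L = 139/43 = 3.2326 bits/symbol


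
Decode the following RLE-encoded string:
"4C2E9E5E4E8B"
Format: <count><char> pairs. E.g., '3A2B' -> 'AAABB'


Expanding each <count><char> pair:
  4C -> 'CCCC'
  2E -> 'EE'
  9E -> 'EEEEEEEEE'
  5E -> 'EEEEE'
  4E -> 'EEEE'
  8B -> 'BBBBBBBB'

Decoded = CCCCEEEEEEEEEEEEEEEEEEEEBBBBBBBB


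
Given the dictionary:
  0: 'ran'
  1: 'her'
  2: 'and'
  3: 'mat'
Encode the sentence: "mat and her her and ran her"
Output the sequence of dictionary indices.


Look up each word in the dictionary:
  'mat' -> 3
  'and' -> 2
  'her' -> 1
  'her' -> 1
  'and' -> 2
  'ran' -> 0
  'her' -> 1

Encoded: [3, 2, 1, 1, 2, 0, 1]


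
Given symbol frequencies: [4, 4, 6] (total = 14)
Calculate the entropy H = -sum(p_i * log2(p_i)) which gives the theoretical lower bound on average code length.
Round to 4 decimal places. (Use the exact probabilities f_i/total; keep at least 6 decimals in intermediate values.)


Per-symbol terms -p_i * log2(p_i) with p_i = f_i/14:
  p = 4/14 = 0.285714: log2(p) = -1.807355, -p*log2(p) = 0.516387
  p = 4/14 = 0.285714: log2(p) = -1.807355, -p*log2(p) = 0.516387
  p = 6/14 = 0.428571: log2(p) = -1.222392, -p*log2(p) = 0.523882
H = 0.516387 + 0.516387 + 0.523882 = 1.556656

H = 1.5567 bits/symbol


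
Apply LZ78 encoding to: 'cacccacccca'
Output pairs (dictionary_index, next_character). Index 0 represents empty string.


LZ78 encoding steps:
Dictionary: {0: ''}
Step 1: w='' (idx 0), next='c' -> output (0, 'c'), add 'c' as idx 1
Step 2: w='' (idx 0), next='a' -> output (0, 'a'), add 'a' as idx 2
Step 3: w='c' (idx 1), next='c' -> output (1, 'c'), add 'cc' as idx 3
Step 4: w='c' (idx 1), next='a' -> output (1, 'a'), add 'ca' as idx 4
Step 5: w='cc' (idx 3), next='c' -> output (3, 'c'), add 'ccc' as idx 5
Step 6: w='ca' (idx 4), end of input -> output (4, '')


Encoded: [(0, 'c'), (0, 'a'), (1, 'c'), (1, 'a'), (3, 'c'), (4, '')]


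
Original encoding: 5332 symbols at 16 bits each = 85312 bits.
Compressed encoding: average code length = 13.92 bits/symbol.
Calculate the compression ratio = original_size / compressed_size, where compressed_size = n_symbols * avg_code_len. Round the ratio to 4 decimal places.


original_size = n_symbols * orig_bits = 5332 * 16 = 85312 bits
compressed_size = n_symbols * avg_code_len = 5332 * 13.92 = 74221.44 bits
ratio = original_size / compressed_size = 85312 / 74221.44 = 1.1494

Compression ratio = 1.1494


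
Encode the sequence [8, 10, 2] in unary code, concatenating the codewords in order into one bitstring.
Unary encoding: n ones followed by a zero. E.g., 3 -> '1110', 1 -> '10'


Encode each number as n ones followed by a terminating 0:
  8 -> 111111110 (9 bits)
  10 -> 11111111110 (11 bits)
  2 -> 110 (3 bits)
Total length = 9 + 11 + 3 = 23 bits.

Unary([8, 10, 2]) = 11111111011111111110110 (23 bits)


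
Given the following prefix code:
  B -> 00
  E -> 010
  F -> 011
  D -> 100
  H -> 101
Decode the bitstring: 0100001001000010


Decoding step by step:
Bits 010 -> E
Bits 00 -> B
Bits 010 -> E
Bits 010 -> E
Bits 00 -> B
Bits 010 -> E


Decoded message: EBEEBE


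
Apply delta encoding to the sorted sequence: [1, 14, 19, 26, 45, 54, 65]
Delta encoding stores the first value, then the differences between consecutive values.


First value: 1
Deltas:
  14 - 1 = 13
  19 - 14 = 5
  26 - 19 = 7
  45 - 26 = 19
  54 - 45 = 9
  65 - 54 = 11


Delta encoded: [1, 13, 5, 7, 19, 9, 11]


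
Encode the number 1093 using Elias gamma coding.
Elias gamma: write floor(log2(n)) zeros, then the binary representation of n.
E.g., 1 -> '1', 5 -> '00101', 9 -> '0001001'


num_bits = floor(log2(1093)) + 1 = 11
leading_zeros = num_bits - 1 = 10
binary(1093) = 10001000101

Elias gamma(1093) = '0000000000' + '10001000101' = 000000000010001000101 (21 bits)


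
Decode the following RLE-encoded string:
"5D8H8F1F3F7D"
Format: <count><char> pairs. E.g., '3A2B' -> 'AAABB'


Expanding each <count><char> pair:
  5D -> 'DDDDD'
  8H -> 'HHHHHHHH'
  8F -> 'FFFFFFFF'
  1F -> 'F'
  3F -> 'FFF'
  7D -> 'DDDDDDD'

Decoded = DDDDDHHHHHHHHFFFFFFFFFFFFDDDDDDD


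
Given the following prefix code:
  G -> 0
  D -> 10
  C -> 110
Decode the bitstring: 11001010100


Decoding step by step:
Bits 110 -> C
Bits 0 -> G
Bits 10 -> D
Bits 10 -> D
Bits 10 -> D
Bits 0 -> G


Decoded message: CGDDDG


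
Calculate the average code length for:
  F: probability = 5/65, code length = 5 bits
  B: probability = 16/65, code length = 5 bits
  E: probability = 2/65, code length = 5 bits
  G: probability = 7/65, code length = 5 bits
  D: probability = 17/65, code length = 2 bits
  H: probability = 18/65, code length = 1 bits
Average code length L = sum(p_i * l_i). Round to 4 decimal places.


Weighted contributions p_i * l_i:
  F: (5/65) * 5 = 25/65
  B: (16/65) * 5 = 80/65
  E: (2/65) * 5 = 10/65
  G: (7/65) * 5 = 35/65
  D: (17/65) * 2 = 34/65
  H: (18/65) * 1 = 18/65
Sum = (25 + 80 + 10 + 35 + 34 + 18)/65 = 202/65

L = 202/65 = 3.1077 bits/symbol


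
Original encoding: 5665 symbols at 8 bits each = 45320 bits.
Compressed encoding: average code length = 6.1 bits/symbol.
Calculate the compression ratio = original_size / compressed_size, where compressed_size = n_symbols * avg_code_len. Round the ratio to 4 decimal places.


original_size = n_symbols * orig_bits = 5665 * 8 = 45320 bits
compressed_size = n_symbols * avg_code_len = 5665 * 6.1 = 34556.5 bits
ratio = original_size / compressed_size = 45320 / 34556.5 = 1.3115

Compression ratio = 1.3115


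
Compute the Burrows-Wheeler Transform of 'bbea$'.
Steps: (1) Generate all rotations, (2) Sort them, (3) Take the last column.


Rotations (sorted):
  0: $bbea -> last char: a
  1: a$bbe -> last char: e
  2: bbea$ -> last char: $
  3: bea$b -> last char: b
  4: ea$bb -> last char: b


BWT = ae$bb


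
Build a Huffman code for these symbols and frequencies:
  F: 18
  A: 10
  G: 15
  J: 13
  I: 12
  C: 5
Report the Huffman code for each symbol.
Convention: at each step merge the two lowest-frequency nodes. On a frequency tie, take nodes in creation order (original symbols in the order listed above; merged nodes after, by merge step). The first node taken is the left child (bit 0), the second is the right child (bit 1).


Huffman tree construction:
Step 1: Merge C(5) + A(10) = 15
Step 2: Merge I(12) + J(13) = 25
Step 3: Merge G(15) + (C+A)(15) = 30
Step 4: Merge F(18) + (I+J)(25) = 43
Step 5: Merge (G+(C+A))(30) + (F+(I+J))(43) = 73
Read each symbol's code off the tree from the root (left child = 0, right child = 1).

Codes:
  F: 10 (length 2)
  A: 011 (length 3)
  G: 00 (length 2)
  J: 111 (length 3)
  I: 110 (length 3)
  C: 010 (length 3)
Average code length: 186/73 = 2.5479 bits/symbol


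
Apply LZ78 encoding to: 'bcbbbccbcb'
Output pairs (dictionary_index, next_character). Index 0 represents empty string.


LZ78 encoding steps:
Dictionary: {0: ''}
Step 1: w='' (idx 0), next='b' -> output (0, 'b'), add 'b' as idx 1
Step 2: w='' (idx 0), next='c' -> output (0, 'c'), add 'c' as idx 2
Step 3: w='b' (idx 1), next='b' -> output (1, 'b'), add 'bb' as idx 3
Step 4: w='b' (idx 1), next='c' -> output (1, 'c'), add 'bc' as idx 4
Step 5: w='c' (idx 2), next='b' -> output (2, 'b'), add 'cb' as idx 5
Step 6: w='cb' (idx 5), end of input -> output (5, '')


Encoded: [(0, 'b'), (0, 'c'), (1, 'b'), (1, 'c'), (2, 'b'), (5, '')]


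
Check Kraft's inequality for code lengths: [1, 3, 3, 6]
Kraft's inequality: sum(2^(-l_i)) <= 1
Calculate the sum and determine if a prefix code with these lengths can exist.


Sum = 2^(-1) + 2^(-3) + 2^(-3) + 2^(-6)
    = 0.5 + 0.125 + 0.125 + 0.015625
    = 49/64 = 0.765625
Since 0.765625 <= 1, Kraft's inequality IS satisfied.
A prefix code with these lengths CAN exist.

Kraft sum = 0.765625. Satisfied.


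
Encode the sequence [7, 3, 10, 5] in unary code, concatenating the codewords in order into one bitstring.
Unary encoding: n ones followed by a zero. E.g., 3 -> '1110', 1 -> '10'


Encode each number as n ones followed by a terminating 0:
  7 -> 11111110 (8 bits)
  3 -> 1110 (4 bits)
  10 -> 11111111110 (11 bits)
  5 -> 111110 (6 bits)
Total length = 8 + 4 + 11 + 6 = 29 bits.

Unary([7, 3, 10, 5]) = 11111110111011111111110111110 (29 bits)


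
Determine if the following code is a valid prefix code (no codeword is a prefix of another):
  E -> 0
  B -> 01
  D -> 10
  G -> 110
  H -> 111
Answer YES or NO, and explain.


Checking each pair (does one codeword prefix another?):
  E='0' vs B='01': prefix -- VIOLATION

NO -- this is NOT a valid prefix code. E (0) is a prefix of B (01).


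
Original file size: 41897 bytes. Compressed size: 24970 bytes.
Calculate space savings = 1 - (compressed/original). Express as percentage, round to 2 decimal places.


ratio = compressed/original = 24970/41897 = 0.595985
savings = 1 - ratio = 1 - 0.595985 = 0.404015
as a percentage: 0.404015 * 100 = 40.4%

Space savings = 1 - 24970/41897 = 40.4%


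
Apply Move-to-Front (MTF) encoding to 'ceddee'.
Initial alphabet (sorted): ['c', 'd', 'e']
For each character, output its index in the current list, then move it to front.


MTF encoding:
'c': index 0 in ['c', 'd', 'e'] -> ['c', 'd', 'e']
'e': index 2 in ['c', 'd', 'e'] -> ['e', 'c', 'd']
'd': index 2 in ['e', 'c', 'd'] -> ['d', 'e', 'c']
'd': index 0 in ['d', 'e', 'c'] -> ['d', 'e', 'c']
'e': index 1 in ['d', 'e', 'c'] -> ['e', 'd', 'c']
'e': index 0 in ['e', 'd', 'c'] -> ['e', 'd', 'c']


Output: [0, 2, 2, 0, 1, 0]


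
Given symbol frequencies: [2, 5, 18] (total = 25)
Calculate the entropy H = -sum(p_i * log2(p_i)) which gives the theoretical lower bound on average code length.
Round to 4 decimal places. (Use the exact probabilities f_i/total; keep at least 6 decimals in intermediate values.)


Per-symbol terms -p_i * log2(p_i) with p_i = f_i/25:
  p = 2/25 = 0.080000: log2(p) = -3.643856, -p*log2(p) = 0.291508
  p = 5/25 = 0.200000: log2(p) = -2.321928, -p*log2(p) = 0.464386
  p = 18/25 = 0.720000: log2(p) = -0.473931, -p*log2(p) = 0.341230
H = 0.291508 + 0.464386 + 0.341230 = 1.097124

H = 1.0971 bits/symbol


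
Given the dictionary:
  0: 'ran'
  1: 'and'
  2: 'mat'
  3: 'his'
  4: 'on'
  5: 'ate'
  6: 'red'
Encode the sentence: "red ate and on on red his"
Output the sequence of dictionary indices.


Look up each word in the dictionary:
  'red' -> 6
  'ate' -> 5
  'and' -> 1
  'on' -> 4
  'on' -> 4
  'red' -> 6
  'his' -> 3

Encoded: [6, 5, 1, 4, 4, 6, 3]


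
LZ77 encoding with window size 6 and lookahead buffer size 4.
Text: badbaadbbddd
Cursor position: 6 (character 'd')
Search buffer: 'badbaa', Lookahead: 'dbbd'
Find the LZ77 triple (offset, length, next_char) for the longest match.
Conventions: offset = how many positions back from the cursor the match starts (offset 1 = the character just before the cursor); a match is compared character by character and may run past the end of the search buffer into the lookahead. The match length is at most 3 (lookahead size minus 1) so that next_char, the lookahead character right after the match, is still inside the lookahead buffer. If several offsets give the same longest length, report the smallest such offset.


Try each offset into the search buffer:
  offset=1 (pos 5, char 'a'): match length 0
  offset=2 (pos 4, char 'a'): match length 0
  offset=3 (pos 3, char 'b'): match length 0
  offset=4 (pos 2, char 'd'): match length 2
  offset=5 (pos 1, char 'a'): match length 0
  offset=6 (pos 0, char 'b'): match length 0
Longest match has length 2 at offset 4.
next_char = character at position 6 + 2 = 8 -> 'b'

Best match: offset=4, length=2 (matching 'db' starting at position 2)
LZ77 triple: (4, 2, 'b')


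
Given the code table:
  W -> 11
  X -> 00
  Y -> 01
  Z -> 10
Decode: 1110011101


Decoding:
11 -> W
10 -> Z
01 -> Y
11 -> W
01 -> Y


Result: WZYWY


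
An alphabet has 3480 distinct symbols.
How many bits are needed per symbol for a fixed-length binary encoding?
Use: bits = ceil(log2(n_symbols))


log2(3480) = 11.7649
Bracket: 2^11 = 2048 < 3480 <= 2^12 = 4096
So ceil(log2(3480)) = 12

bits = ceil(log2(3480)) = ceil(11.7649) = 12 bits


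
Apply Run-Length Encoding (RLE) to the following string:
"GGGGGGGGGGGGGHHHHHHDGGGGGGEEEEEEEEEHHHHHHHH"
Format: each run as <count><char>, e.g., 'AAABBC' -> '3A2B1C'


Scanning runs left to right:
  i=0: run of 'G' x 13 -> '13G'
  i=13: run of 'H' x 6 -> '6H'
  i=19: run of 'D' x 1 -> '1D'
  i=20: run of 'G' x 6 -> '6G'
  i=26: run of 'E' x 9 -> '9E'
  i=35: run of 'H' x 8 -> '8H'

RLE = 13G6H1D6G9E8H


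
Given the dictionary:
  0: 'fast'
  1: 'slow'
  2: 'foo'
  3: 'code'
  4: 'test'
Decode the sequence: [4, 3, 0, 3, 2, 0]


Look up each index in the dictionary:
  4 -> 'test'
  3 -> 'code'
  0 -> 'fast'
  3 -> 'code'
  2 -> 'foo'
  0 -> 'fast'

Decoded: "test code fast code foo fast"


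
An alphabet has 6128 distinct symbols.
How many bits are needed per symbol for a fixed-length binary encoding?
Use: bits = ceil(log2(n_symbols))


log2(6128) = 12.5812
Bracket: 2^12 = 4096 < 6128 <= 2^13 = 8192
So ceil(log2(6128)) = 13

bits = ceil(log2(6128)) = ceil(12.5812) = 13 bits


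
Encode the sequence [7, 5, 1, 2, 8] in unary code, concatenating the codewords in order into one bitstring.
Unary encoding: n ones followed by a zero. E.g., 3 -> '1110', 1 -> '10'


Encode each number as n ones followed by a terminating 0:
  7 -> 11111110 (8 bits)
  5 -> 111110 (6 bits)
  1 -> 10 (2 bits)
  2 -> 110 (3 bits)
  8 -> 111111110 (9 bits)
Total length = 8 + 6 + 2 + 3 + 9 = 28 bits.

Unary([7, 5, 1, 2, 8]) = 1111111011111010110111111110 (28 bits)


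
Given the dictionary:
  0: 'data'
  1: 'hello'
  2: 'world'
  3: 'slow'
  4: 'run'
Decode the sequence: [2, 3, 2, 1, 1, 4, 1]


Look up each index in the dictionary:
  2 -> 'world'
  3 -> 'slow'
  2 -> 'world'
  1 -> 'hello'
  1 -> 'hello'
  4 -> 'run'
  1 -> 'hello'

Decoded: "world slow world hello hello run hello"


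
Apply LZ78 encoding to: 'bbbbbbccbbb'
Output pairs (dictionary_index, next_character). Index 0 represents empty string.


LZ78 encoding steps:
Dictionary: {0: ''}
Step 1: w='' (idx 0), next='b' -> output (0, 'b'), add 'b' as idx 1
Step 2: w='b' (idx 1), next='b' -> output (1, 'b'), add 'bb' as idx 2
Step 3: w='bb' (idx 2), next='b' -> output (2, 'b'), add 'bbb' as idx 3
Step 4: w='' (idx 0), next='c' -> output (0, 'c'), add 'c' as idx 4
Step 5: w='c' (idx 4), next='b' -> output (4, 'b'), add 'cb' as idx 5
Step 6: w='bb' (idx 2), end of input -> output (2, '')


Encoded: [(0, 'b'), (1, 'b'), (2, 'b'), (0, 'c'), (4, 'b'), (2, '')]


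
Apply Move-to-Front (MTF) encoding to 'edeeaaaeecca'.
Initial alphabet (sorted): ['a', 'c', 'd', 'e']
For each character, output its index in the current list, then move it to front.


MTF encoding:
'e': index 3 in ['a', 'c', 'd', 'e'] -> ['e', 'a', 'c', 'd']
'd': index 3 in ['e', 'a', 'c', 'd'] -> ['d', 'e', 'a', 'c']
'e': index 1 in ['d', 'e', 'a', 'c'] -> ['e', 'd', 'a', 'c']
'e': index 0 in ['e', 'd', 'a', 'c'] -> ['e', 'd', 'a', 'c']
'a': index 2 in ['e', 'd', 'a', 'c'] -> ['a', 'e', 'd', 'c']
'a': index 0 in ['a', 'e', 'd', 'c'] -> ['a', 'e', 'd', 'c']
'a': index 0 in ['a', 'e', 'd', 'c'] -> ['a', 'e', 'd', 'c']
'e': index 1 in ['a', 'e', 'd', 'c'] -> ['e', 'a', 'd', 'c']
'e': index 0 in ['e', 'a', 'd', 'c'] -> ['e', 'a', 'd', 'c']
'c': index 3 in ['e', 'a', 'd', 'c'] -> ['c', 'e', 'a', 'd']
'c': index 0 in ['c', 'e', 'a', 'd'] -> ['c', 'e', 'a', 'd']
'a': index 2 in ['c', 'e', 'a', 'd'] -> ['a', 'c', 'e', 'd']


Output: [3, 3, 1, 0, 2, 0, 0, 1, 0, 3, 0, 2]
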